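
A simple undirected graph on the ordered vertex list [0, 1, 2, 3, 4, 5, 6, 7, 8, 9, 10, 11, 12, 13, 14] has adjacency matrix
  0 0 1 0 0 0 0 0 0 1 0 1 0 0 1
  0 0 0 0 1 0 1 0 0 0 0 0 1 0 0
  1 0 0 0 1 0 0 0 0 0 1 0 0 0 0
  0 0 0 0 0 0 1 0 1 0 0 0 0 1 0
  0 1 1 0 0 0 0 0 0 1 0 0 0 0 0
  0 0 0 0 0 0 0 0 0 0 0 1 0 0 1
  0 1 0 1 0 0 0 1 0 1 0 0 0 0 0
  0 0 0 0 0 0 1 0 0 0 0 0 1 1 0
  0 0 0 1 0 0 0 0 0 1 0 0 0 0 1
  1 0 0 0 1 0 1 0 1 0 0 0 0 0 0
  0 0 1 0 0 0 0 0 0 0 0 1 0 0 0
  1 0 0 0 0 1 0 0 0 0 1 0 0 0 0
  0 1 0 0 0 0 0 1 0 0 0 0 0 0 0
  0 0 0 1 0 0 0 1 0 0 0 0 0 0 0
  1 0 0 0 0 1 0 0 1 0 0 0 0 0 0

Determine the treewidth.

A width-3 tree decomposition is:
Bags: B1 = {2, 5, 10, 11}  B2 = {0, 2, 5, 11}  B3 = {0, 2, 5, 14}  B4 = {0, 2, 4, 14}  B5 = {0, 4, 9, 14}  B6 = {4, 8, 9, 14}  B7 = {1, 4, 8, 9}  B8 = {1, 6, 8, 9}  B9 = {1, 3, 6, 8}  B10 = {1, 3, 6, 12}  B11 = {3, 6, 7, 12}  B12 = {3, 7, 12, 13}
Tree: B1–B2, B2–B3, B3–B4, B4–B5, B5–B6, B6–B7, B7–B8, B8–B9, B9–B10, B10–B11, B11–B12
Every bag has size at most 4, so the width is 4 − 1 = 3 and tw(G) ≤ 3. For the lower bound: the 4 vertex sets {5,10,11}, {2}, {0}, {4,8,9,14} are disjoint, each induces a connected subgraph, and every pair is joined by at least one edge of G. Contracting each set to a single vertex therefore yields K_{4} as a minor, and since treewidth is minor-monotone, tw(G) ≥ tw(K_{4}) = 3. Combining the bounds, tw(G) = 3.

3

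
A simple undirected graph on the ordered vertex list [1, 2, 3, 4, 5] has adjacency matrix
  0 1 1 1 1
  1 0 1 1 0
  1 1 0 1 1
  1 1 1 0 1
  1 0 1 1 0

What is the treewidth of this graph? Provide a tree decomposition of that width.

Treewidth 3.
One optimal decomposition is:
Bags: B1 = {1, 2, 3, 4}  B2 = {1, 3, 4, 5}
Tree: B1–B2

Every bag has size at most 4, so the width is 4 − 1 = 3 and tw(G) ≤ 3. On the other hand G contains the 4-clique {1, 2, 3, 4}. A clique must lie in a single bag of any decomposition, so no decomposition can have width below 3. The upper and lower bounds meet at 3, so that is the treewidth.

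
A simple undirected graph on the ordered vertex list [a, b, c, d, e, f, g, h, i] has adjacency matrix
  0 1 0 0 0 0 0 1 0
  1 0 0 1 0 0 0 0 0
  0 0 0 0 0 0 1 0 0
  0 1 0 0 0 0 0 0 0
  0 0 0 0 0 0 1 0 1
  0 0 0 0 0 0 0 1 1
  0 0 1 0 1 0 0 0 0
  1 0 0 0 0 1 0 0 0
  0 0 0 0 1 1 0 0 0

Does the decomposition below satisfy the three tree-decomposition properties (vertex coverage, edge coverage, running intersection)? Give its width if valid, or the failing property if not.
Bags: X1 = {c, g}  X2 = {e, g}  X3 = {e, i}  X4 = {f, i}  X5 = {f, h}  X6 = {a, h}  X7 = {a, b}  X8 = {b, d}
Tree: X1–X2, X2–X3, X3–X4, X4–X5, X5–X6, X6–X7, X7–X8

Every vertex of G appears in some bag (union = {a, b, c, d, e, f, g, h, i}); every edge is covered by a bag; and for each vertex v the set of bags containing v is connected in the bag tree. The decomposition is therefore valid. The largest bag has 2 vertices, so the width is 1.

Yes; width 1.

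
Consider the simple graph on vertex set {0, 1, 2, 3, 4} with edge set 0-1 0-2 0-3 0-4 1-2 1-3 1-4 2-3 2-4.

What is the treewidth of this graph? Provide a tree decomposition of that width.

Treewidth 3.
One optimal decomposition is:
Bags: B1 = {0, 1, 2, 4}  B2 = {0, 1, 2, 3}
Tree: B1–B2

Each bag holds 4 vertices, so the decomposition has width 3, which upper-bounds the treewidth. Conversely, {0, 1, 2, 3} is a clique of size 4, and the vertices of any clique must share a bag in every tree decomposition; so some bag has ≥ 4 vertices and tw(G) ≥ 3. Combining the bounds, tw(G) = 3.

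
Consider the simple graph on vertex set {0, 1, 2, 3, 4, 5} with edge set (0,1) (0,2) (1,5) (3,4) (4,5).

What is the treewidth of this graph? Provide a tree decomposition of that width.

Treewidth 1.
One such decomposition:
Bags: B1 = {3, 4}  B2 = {4, 5}  B3 = {1, 5}  B4 = {0, 1}  B5 = {0, 2}
Tree: B1–B2, B2–B3, B3–B4, B4–B5

Each bag holds 2 vertices, so the decomposition has width 1, which upper-bounds the treewidth. G has an edge, so its treewidth is at least 1. Combining the bounds, tw(G) = 1.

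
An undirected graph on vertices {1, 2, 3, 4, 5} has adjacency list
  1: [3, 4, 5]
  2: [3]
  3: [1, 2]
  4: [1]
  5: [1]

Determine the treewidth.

1

A width-1 tree decomposition is:
Bags: B1 = {1, 5}  B2 = {1, 3}  B3 = {2, 3}  B4 = {1, 4}
Tree: B1–B2, B2–B3, B2–B4
Each bag holds 2 vertices, so the decomposition has width 1, which upper-bounds the treewidth. G has an edge, so its treewidth is at least 1. Combining the bounds, tw(G) = 1.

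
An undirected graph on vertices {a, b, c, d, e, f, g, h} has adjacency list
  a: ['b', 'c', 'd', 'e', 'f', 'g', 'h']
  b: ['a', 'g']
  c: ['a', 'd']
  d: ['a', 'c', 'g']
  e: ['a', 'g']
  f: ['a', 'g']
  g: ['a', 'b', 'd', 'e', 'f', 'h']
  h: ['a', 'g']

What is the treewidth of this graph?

A width-2 tree decomposition is:
Bags: B1 = {a, e, g}  B2 = {a, f, g}  B3 = {a, b, g}  B4 = {a, d, g}  B5 = {a, g, h}  B6 = {a, c, d}
Tree: B1–B2, B2–B3, B2–B4, B1–B5, B4–B6
Each bag holds 3 vertices, so the decomposition has width 2, which upper-bounds the treewidth. On the other hand G contains the 3-clique {a, d, g}. A clique must lie in a single bag of any decomposition, so no decomposition can have width below 2. Combining the bounds, tw(G) = 2.

2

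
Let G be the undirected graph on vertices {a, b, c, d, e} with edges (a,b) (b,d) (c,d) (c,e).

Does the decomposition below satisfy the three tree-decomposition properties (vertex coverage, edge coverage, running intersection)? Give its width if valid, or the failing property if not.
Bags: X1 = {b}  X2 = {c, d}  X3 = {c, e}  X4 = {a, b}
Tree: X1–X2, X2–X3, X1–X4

No — edge (d,b) lies in no bag.

A tree decomposition must satisfy three properties: every vertex lies in some bag; for every edge, both endpoints lie together in some bag; and for every vertex, the bags containing it form a connected subtree. Here edge (d,b) lies in no bag, so the decomposition is invalid.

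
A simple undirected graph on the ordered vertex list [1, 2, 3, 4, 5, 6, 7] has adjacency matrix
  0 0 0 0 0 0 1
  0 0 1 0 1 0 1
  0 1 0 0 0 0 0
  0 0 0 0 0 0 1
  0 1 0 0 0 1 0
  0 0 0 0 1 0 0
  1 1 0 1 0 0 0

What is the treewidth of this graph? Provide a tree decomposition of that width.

The largest bag has 2 vertices, giving width 1; this decomposition certifies tw(G) ≤ 1. G has an edge, so its treewidth is at least 1. Therefore the treewidth is 1.

Treewidth 1.
One such decomposition:
Bags: B1 = {2, 5}  B2 = {2, 7}  B3 = {4, 7}  B4 = {1, 7}  B5 = {5, 6}  B6 = {2, 3}
Tree: B1–B2, B2–B3, B2–B4, B1–B5, B1–B6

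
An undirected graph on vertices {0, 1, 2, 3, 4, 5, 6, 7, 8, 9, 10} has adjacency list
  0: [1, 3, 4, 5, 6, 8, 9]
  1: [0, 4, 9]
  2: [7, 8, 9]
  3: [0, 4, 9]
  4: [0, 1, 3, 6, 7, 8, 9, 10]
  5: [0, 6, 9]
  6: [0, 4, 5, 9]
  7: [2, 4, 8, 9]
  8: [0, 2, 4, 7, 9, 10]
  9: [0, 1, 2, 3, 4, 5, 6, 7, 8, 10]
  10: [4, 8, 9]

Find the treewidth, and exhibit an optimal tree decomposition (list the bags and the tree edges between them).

Treewidth 3.
One optimal decomposition is:
Bags: B1 = {0, 1, 4, 9}  B2 = {0, 4, 8, 9}  B3 = {0, 4, 6, 9}  B4 = {0, 5, 6, 9}  B5 = {4, 7, 8, 9}  B6 = {2, 7, 8, 9}  B7 = {4, 8, 9, 10}  B8 = {0, 3, 4, 9}
Tree: B1–B2, B1–B3, B3–B4, B2–B5, B5–B6, B5–B7, B2–B8

Each bag holds 4 vertices, so the decomposition has width 3, which upper-bounds the treewidth. Conversely, {2, 7, 8, 9} is a clique of size 4, and the vertices of any clique must share a bag in every tree decomposition; so some bag has ≥ 4 vertices and tw(G) ≥ 3. Therefore the treewidth is 3.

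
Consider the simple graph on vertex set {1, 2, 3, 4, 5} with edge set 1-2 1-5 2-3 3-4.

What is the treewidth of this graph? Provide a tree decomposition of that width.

The largest bag has 2 vertices, giving width 1; this decomposition certifies tw(G) ≤ 1. Since G has at least one edge (e.g. 4–3), it is not an edgeless graph, so tw(G) ≥ 1. Hence tw(G) = 1 exactly.

Treewidth 1.
One such decomposition:
Bags: B1 = {3, 4}  B2 = {2, 3}  B3 = {1, 2}  B4 = {1, 5}
Tree: B1–B2, B2–B3, B3–B4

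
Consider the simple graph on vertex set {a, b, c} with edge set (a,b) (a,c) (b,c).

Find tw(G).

A width-2 tree decomposition is:
Bags: B1 = {a, b, c}
Tree: (single bag)
With just one bag of size 3, the width is 3 − 1 = 2, so tw(G) ≤ 2. For the lower bound, the 3 vertices {a, b, c} are pairwise adjacent, and any tree decomposition puts a clique entirely inside one bag — forcing width ≥ 2. Combining the bounds, tw(G) = 2.

2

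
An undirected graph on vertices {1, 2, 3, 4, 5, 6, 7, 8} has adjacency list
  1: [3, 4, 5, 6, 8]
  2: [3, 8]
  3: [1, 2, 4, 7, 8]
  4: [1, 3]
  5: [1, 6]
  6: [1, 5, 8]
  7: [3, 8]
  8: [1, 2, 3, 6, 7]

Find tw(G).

2

A width-2 tree decomposition is:
Bags: B1 = {1, 6, 8}  B2 = {1, 5, 6}  B3 = {1, 3, 8}  B4 = {3, 7, 8}  B5 = {1, 3, 4}  B6 = {2, 3, 8}
Tree: B1–B2, B1–B3, B3–B4, B3–B5, B4–B6
Each bag holds 3 vertices, so the decomposition has width 2, which upper-bounds the treewidth. On the other hand G contains the 3-clique {1, 3, 8}. A clique must lie in a single bag of any decomposition, so no decomposition can have width below 2. Therefore the treewidth is 2.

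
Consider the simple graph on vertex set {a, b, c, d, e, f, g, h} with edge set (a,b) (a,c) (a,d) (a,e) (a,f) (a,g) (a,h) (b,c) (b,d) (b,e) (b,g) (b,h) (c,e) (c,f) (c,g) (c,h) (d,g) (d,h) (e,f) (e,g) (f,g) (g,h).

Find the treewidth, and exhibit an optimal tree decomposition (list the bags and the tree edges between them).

Treewidth 4.
Bags: B1 = {a, c, e, f, g}  B2 = {a, b, c, e, g}  B3 = {a, b, c, g, h}  B4 = {a, b, d, g, h}
Tree: B1–B2, B2–B3, B3–B4

Each bag holds 5 vertices, so the decomposition has width 4, which upper-bounds the treewidth. Conversely, {a, c, e, f, g} is a clique of size 5, and the vertices of any clique must share a bag in every tree decomposition; so some bag has ≥ 5 vertices and tw(G) ≥ 4. Therefore the treewidth is 4.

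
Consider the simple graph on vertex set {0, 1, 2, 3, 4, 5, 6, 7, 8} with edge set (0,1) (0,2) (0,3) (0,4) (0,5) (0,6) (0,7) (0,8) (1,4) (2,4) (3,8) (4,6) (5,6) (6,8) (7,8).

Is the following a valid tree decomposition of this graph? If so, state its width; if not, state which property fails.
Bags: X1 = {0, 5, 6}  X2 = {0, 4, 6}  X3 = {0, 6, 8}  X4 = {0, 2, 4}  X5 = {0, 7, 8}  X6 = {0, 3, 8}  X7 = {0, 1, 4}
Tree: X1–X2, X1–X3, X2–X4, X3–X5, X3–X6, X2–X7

Checking the three conditions: (i) the bags cover all of {0, 1, 2, 3, 4, 5, 6, 7, 8}; (ii) for each edge, some bag contains both endpoints; (iii) the bags containing any fixed vertex form a subtree. All hold, so the decomposition is valid with width 3 − 1 = 2.

Yes; width 2.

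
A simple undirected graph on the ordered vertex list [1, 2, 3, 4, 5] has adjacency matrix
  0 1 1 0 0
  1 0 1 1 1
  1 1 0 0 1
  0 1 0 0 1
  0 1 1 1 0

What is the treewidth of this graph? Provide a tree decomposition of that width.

Each bag holds 3 vertices, so the decomposition has width 2, which upper-bounds the treewidth. On the other hand G contains the 3-clique {1, 2, 3}. A clique must lie in a single bag of any decomposition, so no decomposition can have width below 2. Therefore the treewidth is 2.

Treewidth 2.
Bags: B1 = {1, 2, 3}  B2 = {2, 3, 5}  B3 = {2, 4, 5}
Tree: B1–B2, B2–B3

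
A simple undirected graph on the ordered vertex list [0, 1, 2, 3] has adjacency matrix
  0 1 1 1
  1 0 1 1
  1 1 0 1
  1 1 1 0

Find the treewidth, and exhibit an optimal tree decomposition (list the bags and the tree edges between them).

With just one bag of size 4, the width is 4 − 1 = 3, so tw(G) ≤ 3. Conversely, {0, 1, 2, 3} is a clique of size 4, and the vertices of any clique must share a bag in every tree decomposition; so some bag has ≥ 4 vertices and tw(G) ≥ 3. Hence tw(G) = 3 exactly.

Treewidth 3.
Bags: B1 = {0, 1, 2, 3}
Tree: (single bag)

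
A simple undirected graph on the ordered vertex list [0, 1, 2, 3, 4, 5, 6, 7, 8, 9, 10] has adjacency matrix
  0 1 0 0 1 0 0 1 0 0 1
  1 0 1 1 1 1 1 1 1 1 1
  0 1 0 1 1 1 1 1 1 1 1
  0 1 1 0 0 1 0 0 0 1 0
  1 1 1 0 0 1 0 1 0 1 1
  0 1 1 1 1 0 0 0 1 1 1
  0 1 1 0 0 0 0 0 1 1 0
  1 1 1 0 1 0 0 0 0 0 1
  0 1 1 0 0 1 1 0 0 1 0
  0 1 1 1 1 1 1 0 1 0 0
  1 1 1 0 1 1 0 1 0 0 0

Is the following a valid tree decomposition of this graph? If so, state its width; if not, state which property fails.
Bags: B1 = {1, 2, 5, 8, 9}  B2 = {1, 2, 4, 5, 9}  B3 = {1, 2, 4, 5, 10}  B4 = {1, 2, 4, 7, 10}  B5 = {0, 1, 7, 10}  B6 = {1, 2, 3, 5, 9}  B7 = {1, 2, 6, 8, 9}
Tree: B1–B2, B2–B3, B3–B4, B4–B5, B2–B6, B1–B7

A tree decomposition must satisfy three properties: every vertex lies in some bag; for every edge, both endpoints lie together in some bag; and for every vertex, the bags containing it form a connected subtree. Here edge (4,0) lies in no bag, so the decomposition is invalid.

No — edge (4,0) lies in no bag.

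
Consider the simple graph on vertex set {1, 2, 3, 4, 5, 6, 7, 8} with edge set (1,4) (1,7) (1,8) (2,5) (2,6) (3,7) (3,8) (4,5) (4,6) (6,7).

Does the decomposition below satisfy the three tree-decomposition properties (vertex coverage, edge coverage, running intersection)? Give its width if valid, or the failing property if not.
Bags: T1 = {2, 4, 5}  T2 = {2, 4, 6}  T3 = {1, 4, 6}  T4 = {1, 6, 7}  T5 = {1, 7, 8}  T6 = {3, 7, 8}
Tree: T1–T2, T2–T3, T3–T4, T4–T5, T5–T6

Yes; width 2.

Vertex coverage: the bags together contain {1, 2, 3, 4, 5, 6, 7, 8}, the full vertex set. Edge coverage: each edge of G has both endpoints in at least one bag. Running intersection: for every vertex, the bags containing it form a connected subtree. All three properties hold, so this is a valid tree decomposition of width max|bag| − 1 = 2, and hence tw(G) ≤ 2.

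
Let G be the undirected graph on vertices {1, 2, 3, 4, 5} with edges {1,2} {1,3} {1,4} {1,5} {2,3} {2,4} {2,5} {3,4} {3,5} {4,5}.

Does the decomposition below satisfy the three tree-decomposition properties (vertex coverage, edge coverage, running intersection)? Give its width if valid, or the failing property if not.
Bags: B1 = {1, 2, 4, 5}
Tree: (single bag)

A tree decomposition must satisfy three properties: every vertex lies in some bag; for every edge, both endpoints lie together in some bag; and for every vertex, the bags containing it form a connected subtree. Here vertex 3 appears in no bag, so the decomposition is invalid.

No — vertex 3 appears in no bag.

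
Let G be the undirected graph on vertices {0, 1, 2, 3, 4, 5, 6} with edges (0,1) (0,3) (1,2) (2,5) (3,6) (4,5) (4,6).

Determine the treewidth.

2

A width-2 tree decomposition is:
Bags: B1 = {0, 1, 2}  B2 = {0, 2, 5}  B3 = {0, 4, 5}  B4 = {0, 4, 6}  B5 = {0, 3, 6}
Tree: B1–B2, B2–B3, B3–B4, B4–B5
Every bag has size at most 3, so the width is 3 − 1 = 2 and tw(G) ≤ 2. Since 0–1–2–5–4–6–3–0 is a cycle in G, G is not acyclic. Forests are exactly the graphs of treewidth ≤ 1, so tw(G) ≥ 2. Combining the bounds, tw(G) = 2.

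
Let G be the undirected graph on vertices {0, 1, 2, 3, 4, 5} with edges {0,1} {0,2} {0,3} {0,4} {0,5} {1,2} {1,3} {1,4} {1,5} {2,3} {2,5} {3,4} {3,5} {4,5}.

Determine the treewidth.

A width-4 tree decomposition is:
Bags: B1 = {0, 1, 3, 4, 5}  B2 = {0, 1, 2, 3, 5}
Tree: B1–B2
The largest bag has 5 vertices, giving width 4; this decomposition certifies tw(G) ≤ 4. On the other hand G contains the 5-clique {0, 1, 2, 3, 5}. A clique must lie in a single bag of any decomposition, so no decomposition can have width below 4. Combining the bounds, tw(G) = 4.

4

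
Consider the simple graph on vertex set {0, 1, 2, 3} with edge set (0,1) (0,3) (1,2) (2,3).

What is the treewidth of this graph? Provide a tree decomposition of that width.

The largest bag has 3 vertices, giving width 2; this decomposition certifies tw(G) ≤ 2. For the lower bound, G contains the cycle 3–2–1–0–3, so G is not a forest; only forests have treewidth ≤ 1, hence tw(G) ≥ 2. Combining the bounds, tw(G) = 2.

Treewidth 2.
Bags: B1 = {1, 2, 3}  B2 = {0, 1, 3}
Tree: B1–B2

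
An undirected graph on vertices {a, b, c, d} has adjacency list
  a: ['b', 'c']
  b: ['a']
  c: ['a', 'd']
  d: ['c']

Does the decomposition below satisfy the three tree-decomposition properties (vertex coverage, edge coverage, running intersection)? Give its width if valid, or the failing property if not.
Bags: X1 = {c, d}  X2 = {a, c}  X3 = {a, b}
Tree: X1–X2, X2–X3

Vertex coverage: the bags together contain {a, b, c, d}, the full vertex set. Edge coverage: each edge of G has both endpoints in at least one bag. Running intersection: for every vertex, the bags containing it form a connected subtree. All three properties hold, so this is a valid tree decomposition of width max|bag| − 1 = 1, and hence tw(G) ≤ 1.

Yes; width 1.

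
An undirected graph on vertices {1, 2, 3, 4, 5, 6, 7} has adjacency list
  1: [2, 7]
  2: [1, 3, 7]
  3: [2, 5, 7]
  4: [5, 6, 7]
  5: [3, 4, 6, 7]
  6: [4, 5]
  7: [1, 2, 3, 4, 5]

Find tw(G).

2

A width-2 tree decomposition is:
Bags: B1 = {3, 5, 7}  B2 = {4, 5, 7}  B3 = {2, 3, 7}  B4 = {1, 2, 7}  B5 = {4, 5, 6}
Tree: B1–B2, B1–B3, B3–B4, B2–B5
The largest bag has 3 vertices, giving width 2; this decomposition certifies tw(G) ≤ 2. On the other hand G contains the 3-clique {4, 5, 6}. A clique must lie in a single bag of any decomposition, so no decomposition can have width below 2. Therefore the treewidth is 2.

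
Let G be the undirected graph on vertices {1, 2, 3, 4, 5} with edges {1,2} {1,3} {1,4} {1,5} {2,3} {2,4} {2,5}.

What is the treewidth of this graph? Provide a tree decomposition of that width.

Treewidth 2.
One optimal decomposition is:
Bags: B1 = {1, 2, 4}  B2 = {1, 2, 5}  B3 = {1, 2, 3}
Tree: B1–B2, B1–B3

Every bag has size at most 3, so the width is 3 − 1 = 2 and tw(G) ≤ 2. On the other hand G contains the 3-clique {1, 2, 3}. A clique must lie in a single bag of any decomposition, so no decomposition can have width below 2. The upper and lower bounds meet at 2, so that is the treewidth.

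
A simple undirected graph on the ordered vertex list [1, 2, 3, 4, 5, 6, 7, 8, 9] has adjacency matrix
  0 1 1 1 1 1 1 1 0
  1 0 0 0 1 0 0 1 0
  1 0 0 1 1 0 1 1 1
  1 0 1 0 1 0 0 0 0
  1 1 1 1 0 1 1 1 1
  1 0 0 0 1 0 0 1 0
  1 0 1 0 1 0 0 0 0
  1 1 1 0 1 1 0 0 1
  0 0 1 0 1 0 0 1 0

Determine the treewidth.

3

A width-3 tree decomposition is:
Bags: B1 = {3, 5, 8, 9}  B2 = {1, 3, 5, 8}  B3 = {1, 5, 6, 8}  B4 = {1, 3, 4, 5}  B5 = {1, 2, 5, 8}  B6 = {1, 3, 5, 7}
Tree: B1–B2, B2–B3, B2–B4, B3–B5, B4–B6
Every bag has size at most 4, so the width is 4 − 1 = 3 and tw(G) ≤ 3. Conversely, {1, 2, 5, 8} is a clique of size 4, and the vertices of any clique must share a bag in every tree decomposition; so some bag has ≥ 4 vertices and tw(G) ≥ 3. Hence tw(G) = 3 exactly.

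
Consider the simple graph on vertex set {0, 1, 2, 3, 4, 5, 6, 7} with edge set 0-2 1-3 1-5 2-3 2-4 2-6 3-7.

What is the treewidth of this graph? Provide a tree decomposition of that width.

Each bag holds 2 vertices, so the decomposition has width 1, which upper-bounds the treewidth. Since G has at least one edge (e.g. 7–3), it is not an edgeless graph, so tw(G) ≥ 1. Combining the bounds, tw(G) = 1.

Treewidth 1.
One such decomposition:
Bags: B1 = {3, 7}  B2 = {1, 3}  B3 = {2, 3}  B4 = {2, 4}  B5 = {2, 6}  B6 = {1, 5}  B7 = {0, 2}
Tree: B1–B2, B2–B3, B3–B4, B3–B5, B2–B6, B4–B7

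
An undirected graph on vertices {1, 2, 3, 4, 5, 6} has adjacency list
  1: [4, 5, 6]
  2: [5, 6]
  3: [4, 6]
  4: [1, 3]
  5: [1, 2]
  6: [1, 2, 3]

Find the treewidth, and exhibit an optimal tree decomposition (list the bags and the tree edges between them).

Treewidth 2.
One such decomposition:
Bags: B1 = {3, 4, 6}  B2 = {1, 4, 6}  B3 = {1, 2, 6}  B4 = {1, 2, 5}
Tree: B1–B2, B2–B3, B3–B4

Every bag has size at most 3, so the width is 3 − 1 = 2 and tw(G) ≤ 2. Since 3–4–1–6–3 is a cycle in G, G is not acyclic. Forests are exactly the graphs of treewidth ≤ 1, so tw(G) ≥ 2. Therefore the treewidth is 2.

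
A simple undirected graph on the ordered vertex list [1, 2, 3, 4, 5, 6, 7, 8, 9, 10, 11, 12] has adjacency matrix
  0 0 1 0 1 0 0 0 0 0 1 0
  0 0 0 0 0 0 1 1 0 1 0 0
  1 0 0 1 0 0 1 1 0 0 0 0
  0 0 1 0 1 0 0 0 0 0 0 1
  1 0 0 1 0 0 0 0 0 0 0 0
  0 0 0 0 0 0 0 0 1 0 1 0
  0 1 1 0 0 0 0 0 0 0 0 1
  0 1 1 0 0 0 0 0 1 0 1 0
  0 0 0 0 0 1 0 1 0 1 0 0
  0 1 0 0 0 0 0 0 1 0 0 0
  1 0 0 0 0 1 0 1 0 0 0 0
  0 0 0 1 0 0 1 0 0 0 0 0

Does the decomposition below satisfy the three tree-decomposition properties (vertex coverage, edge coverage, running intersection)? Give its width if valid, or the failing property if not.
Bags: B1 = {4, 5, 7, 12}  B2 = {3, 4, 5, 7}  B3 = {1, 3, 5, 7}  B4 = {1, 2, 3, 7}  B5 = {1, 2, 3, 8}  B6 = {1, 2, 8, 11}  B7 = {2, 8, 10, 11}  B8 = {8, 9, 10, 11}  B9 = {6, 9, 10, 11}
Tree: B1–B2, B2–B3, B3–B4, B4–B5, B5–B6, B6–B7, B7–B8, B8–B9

Yes; width 3.

Checking the three conditions: (i) the bags cover all of {1, 2, 3, 4, 5, 6, 7, 8, 9, 10, 11, 12}; (ii) for each edge, some bag contains both endpoints; (iii) the bags containing any fixed vertex form a subtree. All hold, so the decomposition is valid with width 4 − 1 = 3.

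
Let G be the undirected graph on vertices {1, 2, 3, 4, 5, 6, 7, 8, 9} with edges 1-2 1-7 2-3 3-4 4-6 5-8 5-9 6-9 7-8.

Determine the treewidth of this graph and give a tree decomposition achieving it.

Treewidth 2.
One such decomposition:
Bags: B1 = {5, 8, 9}  B2 = {7, 8, 9}  B3 = {1, 7, 9}  B4 = {1, 2, 9}  B5 = {2, 3, 9}  B6 = {3, 4, 9}  B7 = {4, 6, 9}
Tree: B1–B2, B2–B3, B3–B4, B4–B5, B5–B6, B6–B7

The largest bag has 3 vertices, giving width 2; this decomposition certifies tw(G) ≤ 2. The edges 9–5–8–7–1–2–3–4–6–9 form a cycle, so G is not a tree and its treewidth is at least 2. Therefore the treewidth is 2.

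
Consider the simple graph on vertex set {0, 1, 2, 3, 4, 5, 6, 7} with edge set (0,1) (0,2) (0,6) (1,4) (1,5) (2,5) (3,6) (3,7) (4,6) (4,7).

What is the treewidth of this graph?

2

A width-2 tree decomposition is:
Bags: B1 = {1, 2, 5}  B2 = {0, 1, 2}  B3 = {0, 1, 4}  B4 = {0, 4, 6}  B5 = {4, 6, 7}  B6 = {3, 6, 7}
Tree: B1–B2, B2–B3, B3–B4, B4–B5, B5–B6
Each bag holds 3 vertices, so the decomposition has width 2, which upper-bounds the treewidth. The edges 5–2–0–1–5 form a cycle, so G is not a tree and its treewidth is at least 2. The upper and lower bounds meet at 2, so that is the treewidth.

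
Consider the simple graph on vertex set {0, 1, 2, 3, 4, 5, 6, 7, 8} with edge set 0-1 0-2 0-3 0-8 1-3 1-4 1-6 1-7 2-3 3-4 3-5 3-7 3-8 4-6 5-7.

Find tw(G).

2

A width-2 tree decomposition is:
Bags: B1 = {1, 3, 4}  B2 = {1, 4, 6}  B3 = {0, 1, 3}  B4 = {1, 3, 7}  B5 = {0, 2, 3}  B6 = {3, 5, 7}  B7 = {0, 3, 8}
Tree: B1–B2, B1–B3, B1–B4, B3–B5, B4–B6, B3–B7
Every bag has size at most 3, so the width is 3 − 1 = 2 and tw(G) ≤ 2. On the other hand G contains the 3-clique {0, 3, 8}. A clique must lie in a single bag of any decomposition, so no decomposition can have width below 2. Combining the bounds, tw(G) = 2.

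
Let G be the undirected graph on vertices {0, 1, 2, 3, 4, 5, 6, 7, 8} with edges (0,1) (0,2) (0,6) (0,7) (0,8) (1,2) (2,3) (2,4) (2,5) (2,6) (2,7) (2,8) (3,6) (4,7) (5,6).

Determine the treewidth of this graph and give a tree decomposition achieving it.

Every bag has size at most 3, so the width is 3 − 1 = 2 and tw(G) ≤ 2. For the lower bound, the 3 vertices {0, 2, 8} are pairwise adjacent, and any tree decomposition puts a clique entirely inside one bag — forcing width ≥ 2. Therefore the treewidth is 2.

Treewidth 2.
Bags: B1 = {0, 2, 6}  B2 = {0, 2, 8}  B3 = {0, 2, 7}  B4 = {2, 3, 6}  B5 = {2, 5, 6}  B6 = {0, 1, 2}  B7 = {2, 4, 7}
Tree: B1–B2, B1–B3, B1–B4, B1–B5, B3–B6, B3–B7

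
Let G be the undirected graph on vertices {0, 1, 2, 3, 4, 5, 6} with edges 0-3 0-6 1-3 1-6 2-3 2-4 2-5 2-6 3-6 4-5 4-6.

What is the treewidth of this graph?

2

A width-2 tree decomposition is:
Bags: B1 = {2, 3, 6}  B2 = {2, 4, 6}  B3 = {2, 4, 5}  B4 = {0, 3, 6}  B5 = {1, 3, 6}
Tree: B1–B2, B2–B3, B1–B4, B1–B5
Each bag holds 3 vertices, so the decomposition has width 2, which upper-bounds the treewidth. Conversely, {2, 4, 5} is a clique of size 3, and the vertices of any clique must share a bag in every tree decomposition; so some bag has ≥ 3 vertices and tw(G) ≥ 2. Combining the bounds, tw(G) = 2.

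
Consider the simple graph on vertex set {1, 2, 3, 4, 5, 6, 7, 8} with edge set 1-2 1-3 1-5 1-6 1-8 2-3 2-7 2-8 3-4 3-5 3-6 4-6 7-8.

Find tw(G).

A width-2 tree decomposition is:
Bags: B1 = {1, 2, 8}  B2 = {2, 7, 8}  B3 = {1, 2, 3}  B4 = {1, 3, 6}  B5 = {3, 4, 6}  B6 = {1, 3, 5}
Tree: B1–B2, B1–B3, B3–B4, B4–B5, B3–B6
Every bag has size at most 3, so the width is 3 − 1 = 2 and tw(G) ≤ 2. Conversely, {1, 2, 8} is a clique of size 3, and the vertices of any clique must share a bag in every tree decomposition; so some bag has ≥ 3 vertices and tw(G) ≥ 2. Therefore the treewidth is 2.

2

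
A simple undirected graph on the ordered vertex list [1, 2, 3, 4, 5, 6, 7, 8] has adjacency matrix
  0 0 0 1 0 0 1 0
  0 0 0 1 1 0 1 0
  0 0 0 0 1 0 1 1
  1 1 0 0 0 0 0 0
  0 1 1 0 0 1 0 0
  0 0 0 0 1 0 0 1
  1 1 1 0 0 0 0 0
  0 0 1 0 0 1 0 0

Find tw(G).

A width-2 tree decomposition is:
Bags: B1 = {5, 6, 8}  B2 = {3, 5, 8}  B3 = {2, 3, 5}  B4 = {2, 3, 7}  B5 = {2, 4, 7}  B6 = {1, 4, 7}
Tree: B1–B2, B2–B3, B3–B4, B4–B5, B5–B6
Every bag has size at most 3, so the width is 3 − 1 = 2 and tw(G) ≤ 2. The edges 6–8–3–5–6 form a cycle, so G is not a tree and its treewidth is at least 2. The upper and lower bounds meet at 2, so that is the treewidth.

2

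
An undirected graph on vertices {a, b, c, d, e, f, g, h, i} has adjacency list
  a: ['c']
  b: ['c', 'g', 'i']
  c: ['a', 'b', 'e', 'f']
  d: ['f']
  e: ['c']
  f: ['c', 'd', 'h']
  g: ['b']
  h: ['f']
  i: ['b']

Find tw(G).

A width-1 tree decomposition is:
Bags: B1 = {c, f}  B2 = {f, h}  B3 = {b, c}  B4 = {d, f}  B5 = {b, g}  B6 = {b, i}  B7 = {c, e}  B8 = {a, c}
Tree: B1–B2, B1–B3, B1–B4, B3–B5, B5–B6, B3–B7, B3–B8
Every bag has size at most 2, so the width is 2 − 1 = 1 and tw(G) ≤ 1. Since G has at least one edge (e.g. c–f), it is not an edgeless graph, so tw(G) ≥ 1. The upper and lower bounds meet at 1, so that is the treewidth.

1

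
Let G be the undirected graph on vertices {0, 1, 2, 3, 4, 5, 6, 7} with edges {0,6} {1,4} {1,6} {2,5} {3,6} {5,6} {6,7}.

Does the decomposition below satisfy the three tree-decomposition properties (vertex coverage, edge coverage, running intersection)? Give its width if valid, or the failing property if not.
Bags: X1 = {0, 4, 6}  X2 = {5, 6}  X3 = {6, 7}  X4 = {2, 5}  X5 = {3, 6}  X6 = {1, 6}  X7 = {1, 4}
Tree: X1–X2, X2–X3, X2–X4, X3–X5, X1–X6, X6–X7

No — bags containing vertex 4 are not connected in the tree.

A tree decomposition must satisfy three properties: every vertex lies in some bag; for every edge, both endpoints lie together in some bag; and for every vertex, the bags containing it form a connected subtree. Here bags containing vertex 4 are not connected in the tree, so the decomposition is invalid.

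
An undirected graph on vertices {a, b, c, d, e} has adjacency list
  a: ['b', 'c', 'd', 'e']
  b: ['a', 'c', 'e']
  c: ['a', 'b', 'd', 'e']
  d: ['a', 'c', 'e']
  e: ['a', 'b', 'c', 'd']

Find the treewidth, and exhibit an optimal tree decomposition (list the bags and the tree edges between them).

Each bag holds 4 vertices, so the decomposition has width 3, which upper-bounds the treewidth. On the other hand G contains the 4-clique {a, c, d, e}. A clique must lie in a single bag of any decomposition, so no decomposition can have width below 3. Hence tw(G) = 3 exactly.

Treewidth 3.
One such decomposition:
Bags: B1 = {a, c, d, e}  B2 = {a, b, c, e}
Tree: B1–B2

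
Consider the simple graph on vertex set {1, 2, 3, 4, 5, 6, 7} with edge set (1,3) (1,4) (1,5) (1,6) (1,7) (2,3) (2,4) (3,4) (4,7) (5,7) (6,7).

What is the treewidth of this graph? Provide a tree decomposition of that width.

Treewidth 2.
One such decomposition:
Bags: B1 = {1, 4, 7}  B2 = {1, 6, 7}  B3 = {1, 5, 7}  B4 = {1, 3, 4}  B5 = {2, 3, 4}
Tree: B1–B2, B1–B3, B1–B4, B4–B5

Every bag has size at most 3, so the width is 3 − 1 = 2 and tw(G) ≤ 2. On the other hand G contains the 3-clique {1, 3, 4}. A clique must lie in a single bag of any decomposition, so no decomposition can have width below 2. Therefore the treewidth is 2.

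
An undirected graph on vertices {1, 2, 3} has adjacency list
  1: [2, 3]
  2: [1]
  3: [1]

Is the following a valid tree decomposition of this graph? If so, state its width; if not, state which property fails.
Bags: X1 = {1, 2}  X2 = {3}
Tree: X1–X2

A tree decomposition must satisfy three properties: every vertex lies in some bag; for every edge, both endpoints lie together in some bag; and for every vertex, the bags containing it form a connected subtree. Here edge (1,3) lies in no bag, so the decomposition is invalid.

No — edge (1,3) lies in no bag.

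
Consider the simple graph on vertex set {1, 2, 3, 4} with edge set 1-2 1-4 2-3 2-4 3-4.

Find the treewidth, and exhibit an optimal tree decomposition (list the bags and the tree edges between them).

The largest bag has 3 vertices, giving width 2; this decomposition certifies tw(G) ≤ 2. Conversely, {1, 2, 4} is a clique of size 3, and the vertices of any clique must share a bag in every tree decomposition; so some bag has ≥ 3 vertices and tw(G) ≥ 2. Combining the bounds, tw(G) = 2.

Treewidth 2.
One such decomposition:
Bags: B1 = {2, 3, 4}  B2 = {1, 2, 4}
Tree: B1–B2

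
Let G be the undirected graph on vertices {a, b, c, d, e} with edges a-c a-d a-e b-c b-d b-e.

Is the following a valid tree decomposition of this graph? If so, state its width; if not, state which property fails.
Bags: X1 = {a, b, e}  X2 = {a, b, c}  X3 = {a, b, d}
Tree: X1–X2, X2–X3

Vertex coverage: the bags together contain {a, b, c, d, e}, the full vertex set. Edge coverage: each edge of G has both endpoints in at least one bag. Running intersection: for every vertex, the bags containing it form a connected subtree. All three properties hold, so this is a valid tree decomposition of width max|bag| − 1 = 2, and hence tw(G) ≤ 2.

Yes; width 2.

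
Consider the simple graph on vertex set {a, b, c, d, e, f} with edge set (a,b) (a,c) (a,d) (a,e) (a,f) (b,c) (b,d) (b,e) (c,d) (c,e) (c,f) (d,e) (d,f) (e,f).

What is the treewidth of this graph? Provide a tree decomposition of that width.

Treewidth 4.
Bags: B1 = {a, b, c, d, e}  B2 = {a, c, d, e, f}
Tree: B1–B2

Every bag has size at most 5, so the width is 5 − 1 = 4 and tw(G) ≤ 4. On the other hand G contains the 5-clique {a, c, d, e, f}. A clique must lie in a single bag of any decomposition, so no decomposition can have width below 4. Therefore the treewidth is 4.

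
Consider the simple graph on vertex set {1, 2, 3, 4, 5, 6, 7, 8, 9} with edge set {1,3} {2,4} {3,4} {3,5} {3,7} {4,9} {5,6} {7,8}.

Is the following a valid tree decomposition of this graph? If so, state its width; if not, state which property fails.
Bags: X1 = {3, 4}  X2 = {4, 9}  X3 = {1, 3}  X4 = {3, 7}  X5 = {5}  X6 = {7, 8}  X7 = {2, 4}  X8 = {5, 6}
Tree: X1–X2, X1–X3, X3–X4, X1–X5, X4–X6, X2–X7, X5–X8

A tree decomposition must satisfy three properties: every vertex lies in some bag; for every edge, both endpoints lie together in some bag; and for every vertex, the bags containing it form a connected subtree. Here edge (3,5) lies in no bag, so the decomposition is invalid.

No — edge (3,5) lies in no bag.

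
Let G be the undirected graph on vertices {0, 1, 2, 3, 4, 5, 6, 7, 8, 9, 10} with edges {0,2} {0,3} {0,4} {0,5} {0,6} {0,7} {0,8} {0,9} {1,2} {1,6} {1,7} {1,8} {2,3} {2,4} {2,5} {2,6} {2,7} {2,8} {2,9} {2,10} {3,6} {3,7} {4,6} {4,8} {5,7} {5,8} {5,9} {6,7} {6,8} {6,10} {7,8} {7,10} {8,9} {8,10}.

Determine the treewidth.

4

A width-4 tree decomposition is:
Bags: B1 = {0, 2, 6, 7, 8}  B2 = {1, 2, 6, 7, 8}  B3 = {0, 2, 3, 6, 7}  B4 = {0, 2, 5, 7, 8}  B5 = {0, 2, 5, 8, 9}  B6 = {0, 2, 4, 6, 8}  B7 = {2, 6, 7, 8, 10}
Tree: B1–B2, B1–B3, B1–B4, B4–B5, B1–B6, B2–B7
Every bag has size at most 5, so the width is 5 − 1 = 4 and tw(G) ≤ 4. For the lower bound, the 5 vertices {0, 2, 4, 6, 8} are pairwise adjacent, and any tree decomposition puts a clique entirely inside one bag — forcing width ≥ 4. Therefore the treewidth is 4.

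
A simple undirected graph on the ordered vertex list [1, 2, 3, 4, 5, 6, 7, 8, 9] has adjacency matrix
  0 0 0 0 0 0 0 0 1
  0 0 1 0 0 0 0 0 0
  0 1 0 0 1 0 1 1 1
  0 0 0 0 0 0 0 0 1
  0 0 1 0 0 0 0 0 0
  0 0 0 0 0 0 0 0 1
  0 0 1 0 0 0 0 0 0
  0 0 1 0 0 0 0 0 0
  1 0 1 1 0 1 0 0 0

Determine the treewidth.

1

A width-1 tree decomposition is:
Bags: B1 = {3, 9}  B2 = {6, 9}  B3 = {3, 7}  B4 = {1, 9}  B5 = {3, 5}  B6 = {4, 9}  B7 = {2, 3}  B8 = {3, 8}
Tree: B1–B2, B1–B3, B1–B4, B3–B5, B4–B6, B3–B7, B5–B8
Each bag holds 2 vertices, so the decomposition has width 1, which upper-bounds the treewidth. Any graph with an edge has treewidth ≥ 1, and G has the edge 9–3. The upper and lower bounds meet at 1, so that is the treewidth.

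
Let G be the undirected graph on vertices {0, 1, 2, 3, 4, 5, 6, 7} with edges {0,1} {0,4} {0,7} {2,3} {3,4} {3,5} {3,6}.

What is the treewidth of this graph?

1

A width-1 tree decomposition is:
Bags: B1 = {3, 4}  B2 = {2, 3}  B3 = {3, 6}  B4 = {0, 4}  B5 = {0, 7}  B6 = {0, 1}  B7 = {3, 5}
Tree: B1–B2, B2–B3, B1–B4, B4–B5, B5–B6, B2–B7
Each bag holds 2 vertices, so the decomposition has width 1, which upper-bounds the treewidth. Any graph with an edge has treewidth ≥ 1, and G has the edge 3–4. The upper and lower bounds meet at 1, so that is the treewidth.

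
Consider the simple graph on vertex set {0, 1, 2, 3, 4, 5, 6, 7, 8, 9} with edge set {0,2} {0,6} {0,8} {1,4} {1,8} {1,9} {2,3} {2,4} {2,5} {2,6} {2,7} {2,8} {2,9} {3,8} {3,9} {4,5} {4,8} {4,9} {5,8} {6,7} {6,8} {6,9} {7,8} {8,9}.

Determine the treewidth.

A width-3 tree decomposition is:
Bags: B1 = {2, 4, 8, 9}  B2 = {2, 6, 8, 9}  B3 = {2, 4, 5, 8}  B4 = {1, 4, 8, 9}  B5 = {2, 3, 8, 9}  B6 = {2, 6, 7, 8}  B7 = {0, 2, 6, 8}
Tree: B1–B2, B1–B3, B1–B4, B1–B5, B2–B6, B2–B7
The largest bag has 4 vertices, giving width 3; this decomposition certifies tw(G) ≤ 3. For the lower bound, the 4 vertices {1, 4, 8, 9} are pairwise adjacent, and any tree decomposition puts a clique entirely inside one bag — forcing width ≥ 3. Combining the bounds, tw(G) = 3.

3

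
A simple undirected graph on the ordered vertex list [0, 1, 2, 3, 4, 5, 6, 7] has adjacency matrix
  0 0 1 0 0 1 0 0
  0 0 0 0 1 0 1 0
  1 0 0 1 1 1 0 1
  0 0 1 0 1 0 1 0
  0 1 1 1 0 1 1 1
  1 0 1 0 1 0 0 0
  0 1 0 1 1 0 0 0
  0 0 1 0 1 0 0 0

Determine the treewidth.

A width-2 tree decomposition is:
Bags: B1 = {2, 4, 5}  B2 = {2, 3, 4}  B3 = {3, 4, 6}  B4 = {0, 2, 5}  B5 = {2, 4, 7}  B6 = {1, 4, 6}
Tree: B1–B2, B2–B3, B1–B4, B1–B5, B3–B6
Every bag has size at most 3, so the width is 3 − 1 = 2 and tw(G) ≤ 2. For the lower bound, the 3 vertices {0, 2, 5} are pairwise adjacent, and any tree decomposition puts a clique entirely inside one bag — forcing width ≥ 2. The upper and lower bounds meet at 2, so that is the treewidth.

2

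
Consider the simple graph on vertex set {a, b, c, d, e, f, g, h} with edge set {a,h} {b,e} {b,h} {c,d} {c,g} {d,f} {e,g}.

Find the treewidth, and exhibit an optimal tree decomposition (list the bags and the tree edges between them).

Treewidth 1.
Bags: B1 = {a, h}  B2 = {b, h}  B3 = {b, e}  B4 = {e, g}  B5 = {c, g}  B6 = {c, d}  B7 = {d, f}
Tree: B1–B2, B2–B3, B3–B4, B4–B5, B5–B6, B6–B7

Every bag has size at most 2, so the width is 2 − 1 = 1 and tw(G) ≤ 1. Since G has at least one edge (e.g. a–h), it is not an edgeless graph, so tw(G) ≥ 1. Hence tw(G) = 1 exactly.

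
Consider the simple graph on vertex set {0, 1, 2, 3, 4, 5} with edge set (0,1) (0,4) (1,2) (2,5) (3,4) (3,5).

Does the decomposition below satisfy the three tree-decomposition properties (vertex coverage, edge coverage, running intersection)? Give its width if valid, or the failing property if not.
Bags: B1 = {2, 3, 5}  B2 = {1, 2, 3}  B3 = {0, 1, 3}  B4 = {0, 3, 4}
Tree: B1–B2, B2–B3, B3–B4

Yes; width 2.

Vertex coverage: the bags together contain {0, 1, 2, 3, 4, 5}, the full vertex set. Edge coverage: each edge of G has both endpoints in at least one bag. Running intersection: for every vertex, the bags containing it form a connected subtree. All three properties hold, so this is a valid tree decomposition of width max|bag| − 1 = 2, and hence tw(G) ≤ 2.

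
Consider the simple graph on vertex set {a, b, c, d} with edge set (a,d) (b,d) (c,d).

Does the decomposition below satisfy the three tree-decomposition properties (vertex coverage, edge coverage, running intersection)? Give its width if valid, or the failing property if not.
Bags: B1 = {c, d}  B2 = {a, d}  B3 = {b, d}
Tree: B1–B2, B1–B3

Yes; width 1.

Vertex coverage: the bags together contain {a, b, c, d}, the full vertex set. Edge coverage: each edge of G has both endpoints in at least one bag. Running intersection: for every vertex, the bags containing it form a connected subtree. All three properties hold, so this is a valid tree decomposition of width max|bag| − 1 = 1, and hence tw(G) ≤ 1.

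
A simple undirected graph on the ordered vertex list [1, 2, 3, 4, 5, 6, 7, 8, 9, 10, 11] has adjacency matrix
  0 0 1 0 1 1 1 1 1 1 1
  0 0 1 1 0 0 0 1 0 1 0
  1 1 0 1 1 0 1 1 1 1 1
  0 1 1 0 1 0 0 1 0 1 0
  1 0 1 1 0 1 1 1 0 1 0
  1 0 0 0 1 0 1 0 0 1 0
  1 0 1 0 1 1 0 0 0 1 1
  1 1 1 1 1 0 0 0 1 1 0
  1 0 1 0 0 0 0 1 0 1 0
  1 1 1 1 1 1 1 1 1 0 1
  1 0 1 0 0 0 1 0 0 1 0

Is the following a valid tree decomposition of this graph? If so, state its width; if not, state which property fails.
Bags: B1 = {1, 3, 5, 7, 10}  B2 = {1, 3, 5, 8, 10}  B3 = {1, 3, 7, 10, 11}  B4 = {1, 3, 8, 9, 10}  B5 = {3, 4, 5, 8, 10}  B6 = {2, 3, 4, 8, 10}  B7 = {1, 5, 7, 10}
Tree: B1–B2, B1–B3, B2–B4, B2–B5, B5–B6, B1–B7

No — vertex 6 appears in no bag.

A tree decomposition must satisfy three properties: every vertex lies in some bag; for every edge, both endpoints lie together in some bag; and for every vertex, the bags containing it form a connected subtree. Here vertex 6 appears in no bag, so the decomposition is invalid.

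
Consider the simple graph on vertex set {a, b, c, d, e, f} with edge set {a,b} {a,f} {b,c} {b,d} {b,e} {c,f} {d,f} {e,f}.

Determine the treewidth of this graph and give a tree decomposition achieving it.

Treewidth 2.
One such decomposition:
Bags: B1 = {b, d, f}  B2 = {b, c, f}  B3 = {a, b, f}  B4 = {b, e, f}
Tree: B1–B2, B2–B3, B3–B4

Each bag holds 3 vertices, so the decomposition has width 2, which upper-bounds the treewidth. Since d–f–c–b–d is a cycle in G, G is not acyclic. Forests are exactly the graphs of treewidth ≤ 1, so tw(G) ≥ 2. The upper and lower bounds meet at 2, so that is the treewidth.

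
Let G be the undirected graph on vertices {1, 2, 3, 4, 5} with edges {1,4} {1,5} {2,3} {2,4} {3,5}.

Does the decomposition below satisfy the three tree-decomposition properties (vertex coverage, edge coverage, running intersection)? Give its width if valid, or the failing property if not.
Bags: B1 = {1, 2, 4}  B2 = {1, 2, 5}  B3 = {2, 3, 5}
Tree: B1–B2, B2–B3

Every vertex of G appears in some bag (union = {1, 2, 3, 4, 5}); every edge is covered by a bag; and for each vertex v the set of bags containing v is connected in the bag tree. The decomposition is therefore valid. The largest bag has 3 vertices, so the width is 2.

Yes; width 2.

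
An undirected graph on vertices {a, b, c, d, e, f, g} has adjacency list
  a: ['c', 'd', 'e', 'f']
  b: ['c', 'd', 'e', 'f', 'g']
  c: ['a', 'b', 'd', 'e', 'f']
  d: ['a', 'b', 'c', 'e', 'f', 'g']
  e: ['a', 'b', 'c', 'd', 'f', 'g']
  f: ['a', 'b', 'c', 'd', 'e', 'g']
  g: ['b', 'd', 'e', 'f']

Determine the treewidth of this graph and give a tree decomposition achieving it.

The largest bag has 5 vertices, giving width 4; this decomposition certifies tw(G) ≤ 4. For the lower bound, the 5 vertices {b, d, e, f, g} are pairwise adjacent, and any tree decomposition puts a clique entirely inside one bag — forcing width ≥ 4. Combining the bounds, tw(G) = 4.

Treewidth 4.
One optimal decomposition is:
Bags: B1 = {b, c, d, e, f}  B2 = {a, c, d, e, f}  B3 = {b, d, e, f, g}
Tree: B1–B2, B1–B3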